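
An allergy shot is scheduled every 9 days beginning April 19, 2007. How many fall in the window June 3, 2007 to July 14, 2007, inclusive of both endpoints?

Occurrences land 9·i days after April 19, 2007 for i = 0, 1, 2, …
June 3, 2007 is 45 days after the start; 45 ÷ 9 = 5 remainder 0. First occurrence in the window: #6 on June 3, 2007 (5×9 = 45 days in).
July 14, 2007 is 86 days after the start; 86 ÷ 9 = 9 remainder 5. Last occurrence in the window: #10 on July 9, 2007.
Occurrences #6 through #10: 5 in total.

5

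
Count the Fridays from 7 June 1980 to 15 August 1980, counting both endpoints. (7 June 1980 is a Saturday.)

7 June 1980 is a Saturday; the first Friday on or after it is 13 June 1980 (6 days later).
From 13 June 1980 to 15 August 1980: 17 + 31 + 15 = 63 days (rest of June, July, August).
63 ÷ 7 = 9 full weeks with remainder 0, so 9 more Fridays after the first → 10.

10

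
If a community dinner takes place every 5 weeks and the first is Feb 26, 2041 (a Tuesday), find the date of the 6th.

Aug 20, 2041

The 6th occurrence is 5 intervals after the first: 5 × 35 = 175 days after Feb 26, 2041.
Feb has 28 days — 2 days to the end of Feb leaves 173.
Mar has 31 days (142 left).
Apr has 30 days (112 left).
May has 31 days (81 left).
Jun has 30 days (51 left).
Jul has 31 days (20 left).
20 days into Aug → Aug 20, 2041.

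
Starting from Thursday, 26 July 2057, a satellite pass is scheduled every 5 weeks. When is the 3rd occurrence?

The 3rd occurrence is 2 intervals after the first: 2 × 35 = 70 days after 26 July 2057.
July has 31 days — 5 days to the end of July leaves 65.
August has 31 days (34 left).
September has 30 days (4 left).
4 days into October → 4 October 2057.

4 October 2057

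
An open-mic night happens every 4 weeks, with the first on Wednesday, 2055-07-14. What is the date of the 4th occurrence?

The 4th occurrence is 3 intervals after the first: 3 × 28 = 84 days after 2055-07-14.
July has 31 days — 17 days to the end of July leaves 67.
August has 31 days (36 left).
September has 30 days (6 left).
6 days into October → 2055-10-06.

2055-10-06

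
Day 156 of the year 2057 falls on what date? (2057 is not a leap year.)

January has 31 days (156 − 31 = 125 remain).
February has 28 days (125 − 28 = 97 remain).
March has 31 days (97 − 31 = 66 remain).
April has 30 days (66 − 30 = 36 remain).
May has 31 days (36 − 31 = 5 remain).
5 into June → June 5.

2057-06-05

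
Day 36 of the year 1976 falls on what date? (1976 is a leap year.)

February 5, 1976

January has 31 days (36 − 31 = 5 remain).
5 into February → February 5.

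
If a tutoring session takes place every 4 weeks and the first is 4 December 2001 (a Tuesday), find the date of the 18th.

25 March 2003

The 18th occurrence is 17 intervals after the first: 17 × 28 = 476 days after 4 December 2001.
December has 31 days — 27 days to the end of December leaves 449.
2002 has 365 days (84 left).
January has 31 days (53 left).
February has 28 days (25 left).
25 days into March → 25 March 2003.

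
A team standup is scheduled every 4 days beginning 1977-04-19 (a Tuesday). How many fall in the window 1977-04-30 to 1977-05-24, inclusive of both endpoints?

6

Occurrences land 4·i days after 1977-04-19 for i = 0, 1, 2, …
1977-04-30 is 11 days after the start; 11 ÷ 4 = 2 remainder 3; since the remainder is 3, round up to i = 3. First occurrence in the window: #4 on 1977-05-01 (3×4 = 12 days in).
1977-05-24 is 35 days after the start; 35 ÷ 4 = 8 remainder 3. Last occurrence in the window: #9 on 1977-05-21.
Occurrences #4 through #9: 6 in total.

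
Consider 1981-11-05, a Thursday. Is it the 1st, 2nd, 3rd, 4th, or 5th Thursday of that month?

1st

Day 5 falls in week ⌈5/7⌉ of the month.
Days 1–7 hold the 1st Thursday, 8–14 the 2nd, 15–21 the 3rd, 22–28 the 4th, 29–31 the 5th.
5 is in the range for the 1st.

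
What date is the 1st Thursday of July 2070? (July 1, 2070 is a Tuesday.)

July 2070 begins on a Tuesday, so the first Thursday is July 3 (2 days later).

July 3, 2070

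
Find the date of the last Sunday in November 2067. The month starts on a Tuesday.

November 2067 begins on a Tuesday, so the first Sunday is November 6 (5 days later).
November 2067 has 30 days. Adding weeks: 6, 13, 20, 27 — the last one ≤ 30 is the 27th.

27 November 2067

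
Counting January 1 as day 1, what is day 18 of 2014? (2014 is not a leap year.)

18 into January → January 18.

18 January 2014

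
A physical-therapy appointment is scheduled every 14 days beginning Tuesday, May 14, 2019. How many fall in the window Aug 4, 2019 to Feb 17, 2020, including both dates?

14

Occurrences land 14·i days after May 14, 2019 for i = 0, 1, 2, …
Aug 4, 2019 is 82 days after the start; 82 ÷ 14 = 5 remainder 12; since the remainder is 12, round up to i = 6. First occurrence in the window: #7 on Aug 6, 2019 (6×14 = 84 days in).
Feb 17, 2020 is 279 days after the start; 279 ÷ 14 = 19 remainder 13. Last occurrence in the window: #20 on Feb 4, 2020.
Occurrences #7 through #20: 14 in total.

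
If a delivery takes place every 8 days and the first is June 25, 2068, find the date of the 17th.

The 17th occurrence is 16 intervals after the first: 16 × 8 = 128 days after June 25, 2068.
June has 30 days — 5 days to the end of June leaves 123.
July has 31 days (92 left).
August has 31 days (61 left).
September has 30 days (31 left).
31 days into October → October 31, 2068.

October 31, 2068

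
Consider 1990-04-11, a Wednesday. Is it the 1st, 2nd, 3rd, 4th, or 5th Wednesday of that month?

2nd

Day 11 falls in week ⌈11/7⌉ of the month.
Days 1–7 hold the 1st Wednesday, 8–14 the 2nd, 15–21 the 3rd, 22–28 the 4th, 29–31 the 5th.
11 is in the range for the 2nd.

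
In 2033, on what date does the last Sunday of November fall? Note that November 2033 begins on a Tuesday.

27 November 2033

November 2033 begins on a Tuesday, so the first Sunday is November 6 (5 days later).
November 2033 has 30 days. Adding weeks: 6, 13, 20, 27 — the last one ≤ 30 is the 27th.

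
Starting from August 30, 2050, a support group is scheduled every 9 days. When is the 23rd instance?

The 23rd occurrence is 22 intervals after the first: 22 × 9 = 198 days after August 30, 2050.
August has 31 days — 1 day to the end of August leaves 197.
September has 30 days (167 left).
October has 31 days (136 left).
November has 30 days (106 left).
December has 31 days (75 left).
January has 31 days (44 left).
February has 28 days (16 left).
16 days into March → March 16, 2051.

March 16, 2051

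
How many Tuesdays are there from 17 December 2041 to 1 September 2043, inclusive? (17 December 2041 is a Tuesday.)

17 December 2041 is a Tuesday; the first Tuesday on or after it is 17 December 2041.
From 17 December 2041 to 1 September 2043: 14 + 365 + 244 = 623 days (rest of 2041, 2042, to 1 September 2043 in 2043).
623 ÷ 7 = 89 full weeks with remainder 0, so 89 more Tuesdays after the first → 90.

90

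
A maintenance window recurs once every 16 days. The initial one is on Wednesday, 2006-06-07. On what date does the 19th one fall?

The 19th occurrence is 18 intervals after the first: 18 × 16 = 288 days after 2006-06-07.
June has 30 days — 23 days to the end of June leaves 265.
July has 31 days (234 left).
August has 31 days (203 left).
September has 30 days (173 left).
October has 31 days (142 left).
November has 30 days (112 left).
December has 31 days (81 left).
January has 31 days (50 left).
February has 28 days (22 left).
22 days into March → 2007-03-22.

2007-03-22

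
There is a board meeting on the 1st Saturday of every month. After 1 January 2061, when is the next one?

5 February 2061

January 2061 starts on a Saturday, so its 1st Saturday is 1 January 2061.
That is not after 1 January 2061, so look at February 2061.
February 2061 starts on a Tuesday, so its 1st Saturday is 5 February 2061 (4 days in).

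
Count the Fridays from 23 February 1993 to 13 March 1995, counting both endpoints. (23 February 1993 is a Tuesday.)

23 February 1993 is a Tuesday; the first Friday on or after it is 26 February 1993 (3 days later).
From 26 February 1993 to 13 March 1995: 308 + 365 + 72 = 745 days (rest of 1993, 1994, to 13 March 1995 in 1995).
745 ÷ 7 = 106 full weeks with remainder 3, so 106 more Fridays after the first → 107.

107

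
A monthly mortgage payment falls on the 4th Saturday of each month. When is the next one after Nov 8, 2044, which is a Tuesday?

Nov 26, 2044

Nov 2044 starts on a Tuesday; its first Saturday is the 5th, so the 4th Saturday is the 26th — Nov 26, 2044.
Nov 26, 2044 is after Nov 8, 2044, so that is the next one.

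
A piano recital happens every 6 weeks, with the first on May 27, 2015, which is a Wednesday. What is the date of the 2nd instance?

July 8, 2015

The 2nd occurrence is 1 interval after the first: 1 × 42 = 42 days after May 27, 2015.
May has 31 days — 4 days to the end of May leaves 38.
June has 30 days (8 left).
8 days into July → July 8, 2015.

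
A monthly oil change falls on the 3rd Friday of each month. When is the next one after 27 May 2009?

May 2009 starts on a Friday; its first Friday is the 1st, so the 3rd Friday is the 15th — 15 May 2009.
That is not after 27 May 2009, so look at June 2009.
June 2009 starts on a Monday; its first Friday is the 5th, so the 3rd Friday is the 19th — 19 June 2009.

19 June 2009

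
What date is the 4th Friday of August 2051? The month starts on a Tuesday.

2051-08-25

August 2051 begins on a Tuesday, so the first Friday is August 4 (3 days later).
The 4th Friday is 3 weeks later: 4 + 21 = 25.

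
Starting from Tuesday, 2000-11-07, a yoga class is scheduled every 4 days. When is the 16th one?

2001-01-06

The 16th occurrence is 15 intervals after the first: 15 × 4 = 60 days after 2000-11-07.
November has 30 days — 23 days to the end of November leaves 37.
December has 31 days (6 left).
6 days into January → 2001-01-06.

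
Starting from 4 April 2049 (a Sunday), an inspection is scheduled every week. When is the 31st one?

31 October 2049

The 31st occurrence is 30 intervals after the first: 30 × 7 = 210 days after 4 April 2049.
April has 30 days — 26 days to the end of April leaves 184.
May has 31 days (153 left).
June has 30 days (123 left).
July has 31 days (92 left).
August has 31 days (61 left).
September has 30 days (31 left).
31 days into October → 31 October 2049.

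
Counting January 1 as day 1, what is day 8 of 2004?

2004-01-08

8 into January → January 8.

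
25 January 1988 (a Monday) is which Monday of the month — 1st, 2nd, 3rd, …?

4th

Day 25 falls in week ⌈25/7⌉ of the month.
Days 1–7 hold the 1st Monday, 8–14 the 2nd, 15–21 the 3rd, 22–28 the 4th, 29–31 the 5th.
25 is in the range for the 4th.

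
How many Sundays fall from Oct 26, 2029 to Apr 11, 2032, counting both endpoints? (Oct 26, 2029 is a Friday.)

129

Oct 26, 2029 is a Friday; the first Sunday on or after it is Oct 28, 2029 (2 days later).
From Oct 28, 2029 to Apr 11, 2032: 64 + 365 + 365 + 102 = 896 days (rest of 2029, 2030, 2031, to Apr 11, 2032 in 2032).
896 ÷ 7 = 128 full weeks with remainder 0, so 128 more Sundays after the first → 129.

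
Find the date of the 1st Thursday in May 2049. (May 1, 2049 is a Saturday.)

May 2049 begins on a Saturday, so the first Thursday is May 6 (5 days later).

6 May 2049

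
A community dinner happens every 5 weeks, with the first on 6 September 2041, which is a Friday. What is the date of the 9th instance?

13 June 2042

The 9th occurrence is 8 intervals after the first: 8 × 35 = 280 days after 6 September 2041.
September has 30 days — 24 days to the end of September leaves 256.
October has 31 days (225 left).
November has 30 days (195 left).
December has 31 days (164 left).
January has 31 days (133 left).
February has 28 days (105 left).
March has 31 days (74 left).
April has 30 days (44 left).
May has 31 days (13 left).
13 days into June → 13 June 2042.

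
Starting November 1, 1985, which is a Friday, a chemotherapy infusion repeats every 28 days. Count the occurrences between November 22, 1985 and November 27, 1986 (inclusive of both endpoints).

Occurrences land 28·i days after November 1, 1985 for i = 0, 1, 2, …
November 22, 1985 is 21 days after the start; 21 ÷ 28 = 0 remainder 21; since the remainder is 21, round up to i = 1. First occurrence in the window: #2 on November 29, 1985 (1×28 = 28 days in).
November 27, 1986 is 391 days after the start; 391 ÷ 28 = 13 remainder 27. Last occurrence in the window: #14 on October 31, 1986.
Occurrences #2 through #14: 13 in total.

13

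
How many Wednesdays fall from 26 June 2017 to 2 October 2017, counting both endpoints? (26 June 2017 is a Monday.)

26 June 2017 is a Monday; the first Wednesday on or after it is 28 June 2017 (2 days later).
From 28 June 2017 to 2 October 2017: 2 + 31 + 31 + 30 + 2 = 96 days (rest of June, July, August, September, October).
96 ÷ 7 = 13 full weeks with remainder 5, so 13 more Wednesdays after the first → 14.

14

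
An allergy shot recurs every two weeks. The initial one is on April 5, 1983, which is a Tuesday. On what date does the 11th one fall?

August 23, 1983

The 11th occurrence is 10 intervals after the first: 10 × 14 = 140 days after April 5, 1983.
April has 30 days — 25 days to the end of April leaves 115.
May has 31 days (84 left).
June has 30 days (54 left).
July has 31 days (23 left).
23 days into August → August 23, 1983.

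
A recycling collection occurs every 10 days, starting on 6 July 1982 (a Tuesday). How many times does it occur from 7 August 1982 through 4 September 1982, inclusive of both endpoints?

3

Occurrences land 10·i days after 6 July 1982 for i = 0, 1, 2, …
7 August 1982 is 32 days after the start; 32 ÷ 10 = 3 remainder 2; since the remainder is 2, round up to i = 4. First occurrence in the window: #5 on 15 August 1982 (4×10 = 40 days in).
4 September 1982 is 60 days after the start; 60 ÷ 10 = 6 remainder 0. Last occurrence in the window: #7 on 4 September 1982.
Occurrences #5 through #7: 3 in total.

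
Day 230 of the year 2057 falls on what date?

2057-08-18

January has 31 days (230 − 31 = 199 remain).
February has 28 days (199 − 28 = 171 remain).
March has 31 days (171 − 31 = 140 remain).
April has 30 days (140 − 30 = 110 remain).
May has 31 days (110 − 31 = 79 remain).
June has 30 days (79 − 30 = 49 remain).
July has 31 days (49 − 31 = 18 remain).
18 into August → August 18.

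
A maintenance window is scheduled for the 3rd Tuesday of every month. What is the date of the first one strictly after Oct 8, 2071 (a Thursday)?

Oct 20, 2071

Oct 2071 starts on a Thursday; its first Tuesday is the 6th, so the 3rd Tuesday is the 20th — Oct 20, 2071.
Oct 20, 2071 is after Oct 8, 2071, so that is the next one.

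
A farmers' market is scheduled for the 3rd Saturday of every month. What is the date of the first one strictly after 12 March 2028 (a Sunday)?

18 March 2028

March 2028 starts on a Wednesday; its first Saturday is the 4th, so the 3rd Saturday is the 18th — 18 March 2028.
18 March 2028 is after 12 March 2028, so that is the next one.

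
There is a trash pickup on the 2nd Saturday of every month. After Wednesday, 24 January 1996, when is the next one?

January 1996 starts on a Monday; its first Saturday is the 6th, so the 2nd Saturday is the 13th — 13 January 1996.
That is not after 24 January 1996, so look at February 1996.
February 1996 starts on a Thursday; its first Saturday is the 3rd, so the 2nd Saturday is the 10th — 10 February 1996.

10 February 1996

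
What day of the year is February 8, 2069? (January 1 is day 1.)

39

Days in months before February: 31 = 31.
Plus 8 days into February → day 39.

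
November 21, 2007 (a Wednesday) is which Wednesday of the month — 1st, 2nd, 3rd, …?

3rd

Day 21 falls in week ⌈21/7⌉ of the month.
Days 1–7 hold the 1st Wednesday, 8–14 the 2nd, 15–21 the 3rd, 22–28 the 4th, 29–31 the 5th.
21 is in the range for the 3rd.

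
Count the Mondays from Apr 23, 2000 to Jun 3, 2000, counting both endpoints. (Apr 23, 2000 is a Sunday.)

6

Apr 23, 2000 is a Sunday; the first Monday on or after it is Apr 24, 2000 (1 day later).
From Apr 24, 2000 to Jun 3, 2000: 6 + 31 + 3 = 40 days (rest of Apr, May, Jun).
40 ÷ 7 = 5 full weeks with remainder 5, so 5 more Mondays after the first → 6.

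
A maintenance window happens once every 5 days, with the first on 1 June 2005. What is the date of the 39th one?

8 December 2005

The 39th occurrence is 38 intervals after the first: 38 × 5 = 190 days after 1 June 2005.
June has 30 days — 29 days to the end of June leaves 161.
July has 31 days (130 left).
August has 31 days (99 left).
September has 30 days (69 left).
October has 31 days (38 left).
November has 30 days (8 left).
8 days into December → 8 December 2005.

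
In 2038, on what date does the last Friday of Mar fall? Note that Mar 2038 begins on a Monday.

Mar 2038 begins on a Monday, so the first Friday is Mar 5 (4 days later).
Mar 2038 has 31 days. Adding weeks: 5, 12, 19, 26 — the last one ≤ 31 is the 26th.

Mar 26, 2038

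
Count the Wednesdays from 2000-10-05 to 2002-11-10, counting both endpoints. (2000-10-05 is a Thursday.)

109

2000-10-05 is a Thursday; the first Wednesday on or after it is 2000-10-11 (6 days later).
From 2000-10-11 to 2002-11-10: 81 + 365 + 314 = 760 days (rest of 2000, 2001, to 2002-11-10 in 2002).
760 ÷ 7 = 108 full weeks with remainder 4, so 108 more Wednesdays after the first → 109.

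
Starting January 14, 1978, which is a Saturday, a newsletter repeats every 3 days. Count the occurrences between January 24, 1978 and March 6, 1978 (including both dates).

14

Occurrences land 3·i days after January 14, 1978 for i = 0, 1, 2, …
January 24, 1978 is 10 days after the start; 10 ÷ 3 = 3 remainder 1; since the remainder is 1, round up to i = 4. First occurrence in the window: #5 on January 26, 1978 (4×3 = 12 days in).
March 6, 1978 is 51 days after the start; 51 ÷ 3 = 17 remainder 0. Last occurrence in the window: #18 on March 6, 1978.
Occurrences #5 through #18: 14 in total.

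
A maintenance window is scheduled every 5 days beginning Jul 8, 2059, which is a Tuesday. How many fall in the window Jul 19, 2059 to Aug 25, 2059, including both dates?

7

Occurrences land 5·i days after Jul 8, 2059 for i = 0, 1, 2, …
Jul 19, 2059 is 11 days after the start; 11 ÷ 5 = 2 remainder 1; since the remainder is 1, round up to i = 3. First occurrence in the window: #4 on Jul 23, 2059 (3×5 = 15 days in).
Aug 25, 2059 is 48 days after the start; 48 ÷ 5 = 9 remainder 3. Last occurrence in the window: #10 on Aug 22, 2059.
Occurrences #4 through #10: 7 in total.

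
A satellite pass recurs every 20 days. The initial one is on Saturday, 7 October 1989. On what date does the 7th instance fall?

4 February 1990

The 7th occurrence is 6 intervals after the first: 6 × 20 = 120 days after 7 October 1989.
October has 31 days — 24 days to the end of October leaves 96.
November has 30 days (66 left).
December has 31 days (35 left).
January has 31 days (4 left).
4 days into February → 4 February 1990.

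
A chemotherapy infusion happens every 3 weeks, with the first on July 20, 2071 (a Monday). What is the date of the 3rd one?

August 31, 2071

The 3rd occurrence is 2 intervals after the first: 2 × 21 = 42 days after July 20, 2071.
July has 31 days — 11 days to the end of July leaves 31.
31 days into August → August 31, 2071.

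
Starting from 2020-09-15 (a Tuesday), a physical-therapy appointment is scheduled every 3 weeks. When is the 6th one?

The 6th occurrence is 5 intervals after the first: 5 × 21 = 105 days after 2020-09-15.
September has 30 days — 15 days to the end of September leaves 90.
October has 31 days (59 left).
November has 30 days (29 left).
29 days into December → 2020-12-29.

2020-12-29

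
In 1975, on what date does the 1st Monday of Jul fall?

Jul 7, 1975

Jul 1975 begins on a Tuesday, so the first Monday is Jul 7 (6 days later).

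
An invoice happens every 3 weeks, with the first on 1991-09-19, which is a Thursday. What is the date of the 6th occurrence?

1992-01-02

The 6th occurrence is 5 intervals after the first: 5 × 21 = 105 days after 1991-09-19.
September has 30 days — 11 days to the end of September leaves 94.
October has 31 days (63 left).
November has 30 days (33 left).
December has 31 days (2 left).
2 days into January → 1992-01-02.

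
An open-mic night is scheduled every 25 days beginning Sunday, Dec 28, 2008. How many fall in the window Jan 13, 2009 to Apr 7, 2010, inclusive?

Occurrences land 25·i days after Dec 28, 2008 for i = 0, 1, 2, …
Jan 13, 2009 is 16 days after the start; 16 ÷ 25 = 0 remainder 16; since the remainder is 16, round up to i = 1. First occurrence in the window: #2 on Jan 22, 2009 (1×25 = 25 days in).
Apr 7, 2010 is 465 days after the start; 465 ÷ 25 = 18 remainder 15. Last occurrence in the window: #19 on Mar 23, 2010.
Occurrences #2 through #19: 18 in total.

18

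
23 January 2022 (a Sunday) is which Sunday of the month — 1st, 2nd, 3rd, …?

Day 23 falls in week ⌈23/7⌉ of the month.
Days 1–7 hold the 1st Sunday, 8–14 the 2nd, 15–21 the 3rd, 22–28 the 4th, 29–31 the 5th.
23 is in the range for the 4th.

4th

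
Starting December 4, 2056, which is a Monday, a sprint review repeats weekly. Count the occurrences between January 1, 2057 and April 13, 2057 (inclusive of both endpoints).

15

Occurrences land 7·i days after December 4, 2056 for i = 0, 1, 2, …
January 1, 2057 is 28 days after the start; 28 ÷ 7 = 4 remainder 0. First occurrence in the window: #5 on January 1, 2057 (4×7 = 28 days in).
April 13, 2057 is 130 days after the start; 130 ÷ 7 = 18 remainder 4. Last occurrence in the window: #19 on April 9, 2057.
Occurrences #5 through #19: 15 in total.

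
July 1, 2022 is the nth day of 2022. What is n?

182

Days in months before July: 31 + 28 + 31 + 30 + 31 + 30 = 181.
Plus 1 day into July → day 182.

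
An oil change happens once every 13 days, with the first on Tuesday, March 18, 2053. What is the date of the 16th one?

September 29, 2053

The 16th occurrence is 15 intervals after the first: 15 × 13 = 195 days after March 18, 2053.
March has 31 days — 13 days to the end of March leaves 182.
April has 30 days (152 left).
May has 31 days (121 left).
June has 30 days (91 left).
July has 31 days (60 left).
August has 31 days (29 left).
29 days into September → September 29, 2053.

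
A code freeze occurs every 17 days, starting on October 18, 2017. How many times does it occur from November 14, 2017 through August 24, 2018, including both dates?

17

Occurrences land 17·i days after October 18, 2017 for i = 0, 1, 2, …
November 14, 2017 is 27 days after the start; 27 ÷ 17 = 1 remainder 10; since the remainder is 10, round up to i = 2. First occurrence in the window: #3 on November 21, 2017 (2×17 = 34 days in).
August 24, 2018 is 310 days after the start; 310 ÷ 17 = 18 remainder 4. Last occurrence in the window: #19 on August 20, 2018.
Occurrences #3 through #19: 17 in total.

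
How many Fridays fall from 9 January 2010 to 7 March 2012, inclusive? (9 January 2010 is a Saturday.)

9 January 2010 is a Saturday; the first Friday on or after it is 15 January 2010 (6 days later).
From 15 January 2010 to 7 March 2012: 350 + 365 + 67 = 782 days (rest of 2010, 2011, to 7 March 2012 in 2012).
782 ÷ 7 = 111 full weeks with remainder 5, so 111 more Fridays after the first → 112.

112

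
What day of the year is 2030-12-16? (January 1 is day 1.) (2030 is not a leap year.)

Days in months before December: 31 + 28 + 31 + 30 + 31 + 30 + 31 + 31 + 30 + 31 + 30 = 334.
Plus 16 days into December → day 350.

350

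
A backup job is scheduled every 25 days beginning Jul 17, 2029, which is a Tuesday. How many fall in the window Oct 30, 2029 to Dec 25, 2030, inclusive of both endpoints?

Occurrences land 25·i days after Jul 17, 2029 for i = 0, 1, 2, …
Oct 30, 2029 is 105 days after the start; 105 ÷ 25 = 4 remainder 5; since the remainder is 5, round up to i = 5. First occurrence in the window: #6 on Nov 19, 2029 (5×25 = 125 days in).
Dec 25, 2030 is 526 days after the start; 526 ÷ 25 = 21 remainder 1. Last occurrence in the window: #22 on Dec 24, 2030.
Occurrences #6 through #22: 17 in total.

17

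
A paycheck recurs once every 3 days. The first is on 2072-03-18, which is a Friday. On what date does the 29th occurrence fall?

The 29th occurrence is 28 intervals after the first: 28 × 3 = 84 days after 2072-03-18.
March has 31 days — 13 days to the end of March leaves 71.
April has 30 days (41 left).
May has 31 days (10 left).
10 days into June → 2072-06-10.

2072-06-10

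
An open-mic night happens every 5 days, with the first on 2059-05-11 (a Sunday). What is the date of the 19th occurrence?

The 19th occurrence is 18 intervals after the first: 18 × 5 = 90 days after 2059-05-11.
May has 31 days — 20 days to the end of May leaves 70.
June has 30 days (40 left).
July has 31 days (9 left).
9 days into August → 2059-08-09.

2059-08-09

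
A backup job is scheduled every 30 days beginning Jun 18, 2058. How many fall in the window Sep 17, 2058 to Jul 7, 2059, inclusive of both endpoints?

Occurrences land 30·i days after Jun 18, 2058 for i = 0, 1, 2, …
Sep 17, 2058 is 91 days after the start; 91 ÷ 30 = 3 remainder 1; since the remainder is 1, round up to i = 4. First occurrence in the window: #5 on Oct 16, 2058 (4×30 = 120 days in).
Jul 7, 2059 is 384 days after the start; 384 ÷ 30 = 12 remainder 24. Last occurrence in the window: #13 on Jun 13, 2059.
Occurrences #5 through #13: 9 in total.

9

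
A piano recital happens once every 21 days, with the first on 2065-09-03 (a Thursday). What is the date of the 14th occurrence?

The 14th occurrence is 13 intervals after the first: 13 × 21 = 273 days after 2065-09-03.
September has 30 days — 27 days to the end of September leaves 246.
October has 31 days (215 left).
November has 30 days (185 left).
December has 31 days (154 left).
January has 31 days (123 left).
February has 28 days (95 left).
March has 31 days (64 left).
April has 30 days (34 left).
May has 31 days (3 left).
3 days into June → 2066-06-03.

2066-06-03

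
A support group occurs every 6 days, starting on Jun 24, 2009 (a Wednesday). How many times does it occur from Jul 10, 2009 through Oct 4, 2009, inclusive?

Occurrences land 6·i days after Jun 24, 2009 for i = 0, 1, 2, …
Jul 10, 2009 is 16 days after the start; 16 ÷ 6 = 2 remainder 4; since the remainder is 4, round up to i = 3. First occurrence in the window: #4 on Jul 12, 2009 (3×6 = 18 days in).
Oct 4, 2009 is 102 days after the start; 102 ÷ 6 = 17 remainder 0. Last occurrence in the window: #18 on Oct 4, 2009.
Occurrences #4 through #18: 15 in total.

15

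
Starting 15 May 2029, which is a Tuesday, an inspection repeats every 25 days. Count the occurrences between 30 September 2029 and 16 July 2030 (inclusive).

12

Occurrences land 25·i days after 15 May 2029 for i = 0, 1, 2, …
30 September 2029 is 138 days after the start; 138 ÷ 25 = 5 remainder 13; since the remainder is 13, round up to i = 6. First occurrence in the window: #7 on 12 October 2029 (6×25 = 150 days in).
16 July 2030 is 427 days after the start; 427 ÷ 25 = 17 remainder 2. Last occurrence in the window: #18 on 14 July 2030.
Occurrences #7 through #18: 12 in total.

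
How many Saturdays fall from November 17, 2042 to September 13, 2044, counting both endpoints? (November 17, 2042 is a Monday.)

November 17, 2042 is a Monday; the first Saturday on or after it is November 22, 2042 (5 days later).
From November 22, 2042 to September 13, 2044: 39 + 365 + 257 = 661 days (rest of 2042, 2043, to September 13, 2044 in 2044).
661 ÷ 7 = 94 full weeks with remainder 3, so 94 more Saturdays after the first → 95.

95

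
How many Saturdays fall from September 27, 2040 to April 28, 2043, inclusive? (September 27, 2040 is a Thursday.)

September 27, 2040 is a Thursday; the first Saturday on or after it is September 29, 2040 (2 days later).
From September 29, 2040 to April 28, 2043: 93 + 365 + 365 + 118 = 941 days (rest of 2040, 2041, 2042, to April 28, 2043 in 2043).
941 ÷ 7 = 134 full weeks with remainder 3, so 134 more Saturdays after the first → 135.

135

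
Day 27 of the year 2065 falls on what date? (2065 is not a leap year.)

2065-01-27

27 into January → January 27.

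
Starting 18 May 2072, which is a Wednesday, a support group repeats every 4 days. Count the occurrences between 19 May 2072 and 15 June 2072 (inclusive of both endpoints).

7

Occurrences land 4·i days after 18 May 2072 for i = 0, 1, 2, …
19 May 2072 is 1 day after the start; 1 ÷ 4 = 0 remainder 1; since the remainder is 1, round up to i = 1. First occurrence in the window: #2 on 22 May 2072 (1×4 = 4 days in).
15 June 2072 is 28 days after the start; 28 ÷ 4 = 7 remainder 0. Last occurrence in the window: #8 on 15 June 2072.
Occurrences #2 through #8: 7 in total.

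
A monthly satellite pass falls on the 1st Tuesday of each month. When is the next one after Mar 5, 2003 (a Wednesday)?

Apr 1, 2003

Mar 2003 starts on a Saturday, so its 1st Tuesday is Mar 4, 2003 (3 days in).
That is not after Mar 5, 2003, so look at Apr 2003.
Apr 2003 starts on a Tuesday, so its 1st Tuesday is Apr 1, 2003.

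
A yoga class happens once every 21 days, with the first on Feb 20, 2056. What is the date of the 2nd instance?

Mar 12, 2056

The 2nd occurrence is 1 interval after the first: 1 × 21 = 21 days after Feb 20, 2056.
Feb has 29 days — 9 days to the end of Feb leaves 12.
12 days into Mar → Mar 12, 2056.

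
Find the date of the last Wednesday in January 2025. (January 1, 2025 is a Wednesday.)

January 2025 begins on a Wednesday, so the first Wednesday is January 1.
January 2025 has 31 days. Adding weeks: 1, 8, 15, 22, 29 — the last one ≤ 31 is the 29th.

2025-01-29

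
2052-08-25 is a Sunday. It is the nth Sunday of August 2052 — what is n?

4th

Day 25 falls in week ⌈25/7⌉ of the month.
Days 1–7 hold the 1st Sunday, 8–14 the 2nd, 15–21 the 3rd, 22–28 the 4th, 29–31 the 5th.
25 is in the range for the 4th.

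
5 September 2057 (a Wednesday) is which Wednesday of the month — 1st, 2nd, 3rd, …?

1st

Day 5 falls in week ⌈5/7⌉ of the month.
Days 1–7 hold the 1st Wednesday, 8–14 the 2nd, 15–21 the 3rd, 22–28 the 4th, 29–31 the 5th.
5 is in the range for the 1st.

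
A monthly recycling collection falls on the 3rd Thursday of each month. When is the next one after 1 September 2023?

21 September 2023

September 2023 starts on a Friday; its first Thursday is the 7th, so the 3rd Thursday is the 21st — 21 September 2023.
21 September 2023 is after 1 September 2023, so that is the next one.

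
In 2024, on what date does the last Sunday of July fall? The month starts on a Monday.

July 2024 begins on a Monday, so the first Sunday is July 7 (6 days later).
July 2024 has 31 days. Adding weeks: 7, 14, 21, 28 — the last one ≤ 31 is the 28th.

2024-07-28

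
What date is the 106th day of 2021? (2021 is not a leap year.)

January has 31 days (106 − 31 = 75 remain).
February has 28 days (75 − 28 = 47 remain).
March has 31 days (47 − 31 = 16 remain).
16 into April → April 16.

April 16, 2021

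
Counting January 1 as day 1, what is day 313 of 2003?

2003-11-09

January has 31 days (313 − 31 = 282 remain).
February has 28 days (282 − 28 = 254 remain).
March has 31 days (254 − 31 = 223 remain).
April has 30 days (223 − 30 = 193 remain).
May has 31 days (193 − 31 = 162 remain).
June has 30 days (162 − 30 = 132 remain).
July has 31 days (132 − 31 = 101 remain).
August has 31 days (101 − 31 = 70 remain).
September has 30 days (70 − 30 = 40 remain).
October has 31 days (40 − 31 = 9 remain).
9 into November → November 9.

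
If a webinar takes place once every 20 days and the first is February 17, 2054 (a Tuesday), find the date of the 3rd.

The 3rd occurrence is 2 intervals after the first: 2 × 20 = 40 days after February 17, 2054.
February has 28 days — 11 days to the end of February leaves 29.
29 days into March → March 29, 2054.

March 29, 2054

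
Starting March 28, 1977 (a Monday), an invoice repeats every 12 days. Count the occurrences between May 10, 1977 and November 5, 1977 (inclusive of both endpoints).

Occurrences land 12·i days after March 28, 1977 for i = 0, 1, 2, …
May 10, 1977 is 43 days after the start; 43 ÷ 12 = 3 remainder 7; since the remainder is 7, round up to i = 4. First occurrence in the window: #5 on May 15, 1977 (4×12 = 48 days in).
November 5, 1977 is 222 days after the start; 222 ÷ 12 = 18 remainder 6. Last occurrence in the window: #19 on October 30, 1977.
Occurrences #5 through #19: 15 in total.

15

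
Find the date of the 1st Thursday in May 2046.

The first Thursday of May 2046 is May 3.

May 3, 2046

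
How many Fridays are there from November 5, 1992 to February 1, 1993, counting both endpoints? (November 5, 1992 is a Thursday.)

November 5, 1992 is a Thursday; the first Friday on or after it is November 6, 1992 (1 day later).
From November 6, 1992 to February 1, 1993: 24 + 31 + 31 + 1 = 87 days (rest of November, December, January, February).
87 ÷ 7 = 12 full weeks with remainder 3, so 12 more Fridays after the first → 13.

13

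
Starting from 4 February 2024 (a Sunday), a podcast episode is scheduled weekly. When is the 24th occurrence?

The 24th occurrence is 23 intervals after the first: 23 × 7 = 161 days after 4 February 2024.
February has 29 days — 25 days to the end of February leaves 136.
March has 31 days (105 left).
April has 30 days (75 left).
May has 31 days (44 left).
June has 30 days (14 left).
14 days into July → 14 July 2024.

14 July 2024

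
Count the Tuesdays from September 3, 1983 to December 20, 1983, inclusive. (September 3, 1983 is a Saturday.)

September 3, 1983 is a Saturday; the first Tuesday on or after it is September 6, 1983 (3 days later).
From September 6, 1983 to December 20, 1983: 24 + 31 + 30 + 20 = 105 days (rest of September, October, November, December).
105 ÷ 7 = 15 full weeks with remainder 0, so 15 more Tuesdays after the first → 16.

16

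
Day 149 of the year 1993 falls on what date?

May 29, 1993

Jan has 31 days (149 − 31 = 118 remain).
Feb has 28 days (118 − 28 = 90 remain).
Mar has 31 days (90 − 31 = 59 remain).
Apr has 30 days (59 − 30 = 29 remain).
29 into May → May 29.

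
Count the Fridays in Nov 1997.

Nov 1, 1997 is a Saturday; the first Friday on or after it is Nov 7, 1997 (6 days later).
From Nov 7, 1997 to Nov 30, 1997 is 30 − 7 = 23 days.
23 ÷ 7 = 3 full weeks with remainder 2, so 3 more Fridays after the first → 4.

4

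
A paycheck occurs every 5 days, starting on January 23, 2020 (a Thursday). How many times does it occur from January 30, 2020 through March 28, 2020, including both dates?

12

Occurrences land 5·i days after January 23, 2020 for i = 0, 1, 2, …
January 30, 2020 is 7 days after the start; 7 ÷ 5 = 1 remainder 2; since the remainder is 2, round up to i = 2. First occurrence in the window: #3 on February 2, 2020 (2×5 = 10 days in).
March 28, 2020 is 65 days after the start; 65 ÷ 5 = 13 remainder 0. Last occurrence in the window: #14 on March 28, 2020.
Occurrences #3 through #14: 12 in total.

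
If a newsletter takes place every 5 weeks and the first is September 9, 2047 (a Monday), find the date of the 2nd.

The 2nd occurrence is 1 interval after the first: 1 × 35 = 35 days after September 9, 2047.
September has 30 days — 21 days to the end of September leaves 14.
14 days into October → October 14, 2047.

October 14, 2047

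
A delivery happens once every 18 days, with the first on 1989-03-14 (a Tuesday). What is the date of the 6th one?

The 6th occurrence is 5 intervals after the first: 5 × 18 = 90 days after 1989-03-14.
March has 31 days — 17 days to the end of March leaves 73.
April has 30 days (43 left).
May has 31 days (12 left).
12 days into June → 1989-06-12.

1989-06-12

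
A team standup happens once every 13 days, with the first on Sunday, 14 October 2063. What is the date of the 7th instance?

The 7th occurrence is 6 intervals after the first: 6 × 13 = 78 days after 14 October 2063.
October has 31 days — 17 days to the end of October leaves 61.
November has 30 days (31 left).
31 days into December → 31 December 2063.

31 December 2063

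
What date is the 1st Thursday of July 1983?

July 1983 begins on a Friday, so the first Thursday is July 7 (6 days later).

1983-07-07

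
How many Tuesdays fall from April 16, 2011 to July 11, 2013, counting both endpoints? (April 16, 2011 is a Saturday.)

April 16, 2011 is a Saturday; the first Tuesday on or after it is April 19, 2011 (3 days later).
From April 19, 2011 to July 11, 2013: 256 + 366 + 192 = 814 days (rest of 2011, 2012, to July 11, 2013 in 2013).
814 ÷ 7 = 116 full weeks with remainder 2, so 116 more Tuesdays after the first → 117.

117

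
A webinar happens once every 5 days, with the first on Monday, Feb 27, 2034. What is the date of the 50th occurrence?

Oct 30, 2034

The 50th occurrence is 49 intervals after the first: 49 × 5 = 245 days after Feb 27, 2034.
Feb has 28 days — 1 day to the end of Feb leaves 244.
Mar has 31 days (213 left).
Apr has 30 days (183 left).
May has 31 days (152 left).
Jun has 30 days (122 left).
Jul has 31 days (91 left).
Aug has 31 days (60 left).
Sep has 30 days (30 left).
30 days into Oct → Oct 30, 2034.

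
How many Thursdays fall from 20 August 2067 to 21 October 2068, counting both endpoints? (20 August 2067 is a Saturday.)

61

20 August 2067 is a Saturday; the first Thursday on or after it is 25 August 2067 (5 days later).
From 25 August 2067 to 21 October 2068: 128 + 295 = 423 days (rest of 2067, to 21 October 2068 in 2068).
423 ÷ 7 = 60 full weeks with remainder 3, so 60 more Thursdays after the first → 61.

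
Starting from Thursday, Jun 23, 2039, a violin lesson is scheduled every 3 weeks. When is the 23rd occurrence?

The 23rd occurrence is 22 intervals after the first: 22 × 21 = 462 days after Jun 23, 2039.
Jun has 30 days — 7 days to the end of Jun leaves 455.
From end of Jun to end of 2039 is 184 days (271 left).
Jan has 31 days (240 left).
Feb has 29 days (211 left).
Mar has 31 days (180 left).
Apr has 30 days (150 left).
May has 31 days (119 left).
Jun has 30 days (89 left).
Jul has 31 days (58 left).
Aug has 31 days (27 left).
27 days into Sep → Sep 27, 2040.

Sep 27, 2040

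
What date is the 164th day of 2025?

January has 31 days (164 − 31 = 133 remain).
February has 28 days (133 − 28 = 105 remain).
March has 31 days (105 − 31 = 74 remain).
April has 30 days (74 − 30 = 44 remain).
May has 31 days (44 − 31 = 13 remain).
13 into June → June 13.

13 June 2025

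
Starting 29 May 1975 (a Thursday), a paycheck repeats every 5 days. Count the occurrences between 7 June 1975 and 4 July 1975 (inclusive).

6

Occurrences land 5·i days after 29 May 1975 for i = 0, 1, 2, …
7 June 1975 is 9 days after the start; 9 ÷ 5 = 1 remainder 4; since the remainder is 4, round up to i = 2. First occurrence in the window: #3 on 8 June 1975 (2×5 = 10 days in).
4 July 1975 is 36 days after the start; 36 ÷ 5 = 7 remainder 1. Last occurrence in the window: #8 on 3 July 1975.
Occurrences #3 through #8: 6 in total.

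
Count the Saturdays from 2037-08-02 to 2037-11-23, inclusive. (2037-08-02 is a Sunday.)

16

2037-08-02 is a Sunday; the first Saturday on or after it is 2037-08-08 (6 days later).
From 2037-08-08 to 2037-11-23: 23 + 30 + 31 + 23 = 107 days (rest of August, September, October, November).
107 ÷ 7 = 15 full weeks with remainder 2, so 15 more Saturdays after the first → 16.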